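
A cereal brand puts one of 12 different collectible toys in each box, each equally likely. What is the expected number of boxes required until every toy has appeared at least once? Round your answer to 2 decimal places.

Split into phases: going from k distinct to k+1 distinct takes on average 12/(12-k) boxes.
E[T] = 12/12 + 12/11 + 12/10 + ... + 12/2 + 12/1 = 12·H_{12}.
H_{12} = 3.103, so E[T] = 37.239.

37.24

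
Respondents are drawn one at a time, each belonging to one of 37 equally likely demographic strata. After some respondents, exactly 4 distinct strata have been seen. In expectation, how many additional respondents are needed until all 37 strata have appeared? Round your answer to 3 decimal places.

From k distinct to k+1 distinct takes on average 37/(37-k) respondents.
Sum over k = 4,...,36: E = 37/33 + 37/32 + 37/31 + ... + 37/2 + 37/1 = 151.2855.

151.286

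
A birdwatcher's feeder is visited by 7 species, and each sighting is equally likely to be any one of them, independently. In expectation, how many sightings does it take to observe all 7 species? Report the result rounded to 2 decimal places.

Split into phases: going from k distinct to k+1 distinct takes on average 7/(7-k) sightings.
E[T] = 7/7 + 7/6 + 7/5 + ... + 7/2 + 7/1 = 7·H_{7}.
H_{7} = 2.593, so E[T] = 18.150.

18.15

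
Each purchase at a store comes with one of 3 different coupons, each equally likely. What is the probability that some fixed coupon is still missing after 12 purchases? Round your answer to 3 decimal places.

On each purchase the fixed coupon fails to appear with probability 2/3.
P(still missing after 12) = (2/3)^12 = 0.0077.

0.008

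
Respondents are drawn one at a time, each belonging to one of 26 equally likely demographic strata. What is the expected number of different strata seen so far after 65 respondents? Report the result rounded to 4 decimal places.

For each stratum, P(seen in 65 respondents) = 1 - (25/26)^65 = 0.92187.
By linearity of expectation, E[distinct seen] = 26·(1 - (25/26)^65) = 23.96855.

23.9685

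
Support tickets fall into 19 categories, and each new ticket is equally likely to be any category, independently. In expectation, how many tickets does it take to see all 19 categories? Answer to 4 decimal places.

The wait to go from k to k+1 distinct categories is geometric with mean 19/(19-k).
E[T] = 19/19 + 19/18 + 19/17 + ... + 19/2 + 19/1 = 19·H_{19}.
H_{19} = 3.54774, so E[T] = 67.40705.

67.4071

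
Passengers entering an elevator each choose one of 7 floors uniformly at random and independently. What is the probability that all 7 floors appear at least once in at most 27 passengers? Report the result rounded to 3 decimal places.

By inclusion–exclusion over which floors are missing,
P(all seen) = Σ_{j=0}^{7} (-1)^j C(7,j)((7-j)/7)^27
= 1.0000 - 0.1090 + 0.0024 - 0.0000 + 0.0000 - 0.0000 + 0.0000 - 0.0000
= 0.8933.

0.893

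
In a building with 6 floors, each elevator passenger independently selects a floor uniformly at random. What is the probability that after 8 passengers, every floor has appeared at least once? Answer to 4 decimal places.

0.1140

By inclusion–exclusion over which floors are missing,
P(all seen) = Σ_{j=0}^{6} (-1)^j C(6,j)((6-j)/6)^8
= 1.00000 - 1.39541 + 0.58528 - 0.07813 + 0.00229 - 0.00000 + 0.00000
= 0.11403.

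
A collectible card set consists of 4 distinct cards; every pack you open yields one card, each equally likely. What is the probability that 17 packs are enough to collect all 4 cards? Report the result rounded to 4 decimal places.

Let A_i be the event that card i is missing after 17 packs. By inclusion–exclusion on the A_i,
P(all seen) = Σ_{j=0}^{4} (-1)^j C(4,j)((4-j)/4)^17
= 1.00000 - 0.03007 + 0.00005 - 0.00000 + 0.00000
= 0.96998.

0.9700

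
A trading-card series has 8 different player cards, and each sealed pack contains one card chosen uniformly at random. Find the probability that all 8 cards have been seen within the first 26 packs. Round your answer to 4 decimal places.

By inclusion–exclusion over which cards are missing,
P(all seen) = Σ_{j=0}^{8} (-1)^j C(8,j)((8-j)/8)^26
= 1.00000 - 0.24848 + 0.01580 - 0.00028 + 0.00000 - 0.00000 + 0.00000 - 0.00000 + 0.00000
= 0.76704.

0.7670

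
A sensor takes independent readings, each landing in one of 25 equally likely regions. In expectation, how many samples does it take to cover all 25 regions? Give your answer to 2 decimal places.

The wait to go from k to k+1 distinct regions is geometric with mean 25/(25-k).
E[T] = 25/25 + 25/24 + 25/23 + ... + 25/2 + 25/1 = 25·H_{25}.
H_{25} = 3.816, so E[T] = 95.399.

95.40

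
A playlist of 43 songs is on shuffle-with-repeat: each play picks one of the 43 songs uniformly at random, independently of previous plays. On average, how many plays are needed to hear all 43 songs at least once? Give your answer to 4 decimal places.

After k distinct songs have appeared, the next play gives a new one with probability (43-k)/43, so the expected wait for the (k+1)-th is 43/(43-k).
E[T] = 43/43 + 43/42 + 43/41 + ... + 43/2 + 43/1 = 43·H_{43}.
H_{43} = 4.35000, so E[T] = 187.04994.

187.0499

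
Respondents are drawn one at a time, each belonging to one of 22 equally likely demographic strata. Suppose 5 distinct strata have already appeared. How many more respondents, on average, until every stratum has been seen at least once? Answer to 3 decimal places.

75.670

With k distinct strata already seen, the next new one takes an expected 22/(22-k) respondents.
Sum over k = 5,...,21: E = 22/17 + 22/16 + 22/15 + ... + 22/2 + 22/1 = 75.6702.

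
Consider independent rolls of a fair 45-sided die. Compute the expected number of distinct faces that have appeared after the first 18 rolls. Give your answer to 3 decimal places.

14.971

For each face, P(seen in 18 rolls) = 1 - (44/45)^18 = 0.3327.
By linearity of expectation, E[distinct seen] = 45·(1 - (44/45)^18) = 14.9714.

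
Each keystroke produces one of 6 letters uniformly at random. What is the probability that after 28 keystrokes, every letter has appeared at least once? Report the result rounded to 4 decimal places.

0.9638

Let A_i be the event that letter i is missing after 28 keystrokes. By inclusion–exclusion on the A_i,
P(all seen) = Σ_{j=0}^{6} (-1)^j C(6,j)((6-j)/6)^28
= 1.00000 - 0.03640 + 0.00018 - 0.00000 + 0.00000 - 0.00000 + 0.00000
= 0.96378.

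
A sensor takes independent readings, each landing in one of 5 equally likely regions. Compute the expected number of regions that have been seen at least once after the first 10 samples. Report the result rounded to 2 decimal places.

For each region, P(seen in 10 samples) = 1 - (4/5)^10 = 0.893.
By linearity of expectation, E[distinct seen] = 5·(1 - (4/5)^10) = 4.463.

4.46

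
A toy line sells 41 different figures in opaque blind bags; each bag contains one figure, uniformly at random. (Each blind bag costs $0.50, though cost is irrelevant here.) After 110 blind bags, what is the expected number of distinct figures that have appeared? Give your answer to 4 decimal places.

38.2888

For each figure, P(seen in 110 blind bags) = 1 - (40/41)^110 = 0.93387.
By linearity of expectation, E[distinct seen] = 41·(1 - (40/41)^110) = 38.28882.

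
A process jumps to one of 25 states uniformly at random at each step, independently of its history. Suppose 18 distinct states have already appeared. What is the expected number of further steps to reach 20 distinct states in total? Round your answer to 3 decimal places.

7.738

The wait to go from k to k+1 distinct states is geometric with mean 25/(25-k).
Sum over k = 18,...,19: E = 25/7 + 25/6 = 7.7381.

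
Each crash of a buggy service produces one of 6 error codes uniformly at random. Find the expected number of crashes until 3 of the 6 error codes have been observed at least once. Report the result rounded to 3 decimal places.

3.700

With k distinct error codes already seen, the next new one arrives after an expected 6/(6-k) crashes.
Sum over k = 0,...,2: E = 6/6 + 6/5 + 6/4 = 3.7000.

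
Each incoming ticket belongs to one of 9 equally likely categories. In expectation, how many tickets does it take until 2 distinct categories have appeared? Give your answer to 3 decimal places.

2.125

With k distinct categories already seen, the next new one arrives after an expected 9/(9-k) tickets.
Sum over k = 0,...,1: E = 9/9 + 9/8 = 2.1250.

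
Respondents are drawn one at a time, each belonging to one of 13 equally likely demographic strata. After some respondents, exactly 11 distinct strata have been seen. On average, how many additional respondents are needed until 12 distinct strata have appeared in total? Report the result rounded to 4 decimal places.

6.5000

The wait to go from k to k+1 distinct strata is geometric with mean 13/(13-k).
Only the k = 11 term is needed: E = 13/2 = 6.50000.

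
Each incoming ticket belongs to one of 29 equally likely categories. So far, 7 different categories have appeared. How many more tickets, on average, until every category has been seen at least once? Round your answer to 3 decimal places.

107.034

With k distinct categories already seen, the next new one takes an expected 29/(29-k) tickets.
Sum over k = 7,...,28: E = 29/22 + 29/21 + 29/20 + ... + 29/2 + 29/1 = 107.0336.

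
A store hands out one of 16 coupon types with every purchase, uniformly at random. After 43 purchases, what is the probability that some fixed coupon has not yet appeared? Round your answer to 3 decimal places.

0.062

Each purchase misses the fixed coupon with probability (16-1)/16 = 15/16, independently.
P(still missing after 43) = (15/16)^43 = 0.0623.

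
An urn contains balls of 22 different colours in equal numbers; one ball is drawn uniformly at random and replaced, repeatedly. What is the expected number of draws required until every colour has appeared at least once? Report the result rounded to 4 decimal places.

81.1979

After k distinct colours have appeared, the next draw gives a new one with probability (22-k)/22, so the expected wait for the (k+1)-th is 22/(22-k).
E[T] = 22/22 + 22/21 + 22/20 + ... + 22/2 + 22/1 = 22·H_{22}.
H_{22} = 3.69081, so E[T] = 81.19789.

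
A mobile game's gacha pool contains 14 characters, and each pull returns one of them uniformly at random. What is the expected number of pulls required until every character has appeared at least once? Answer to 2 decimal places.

Split into phases: going from k distinct to k+1 distinct takes on average 14/(14-k) pulls.
E[T] = 14/14 + 14/13 + 14/12 + ... + 14/2 + 14/1 = 14·H_{14}.
H_{14} = 3.252, so E[T] = 45.522.

45.52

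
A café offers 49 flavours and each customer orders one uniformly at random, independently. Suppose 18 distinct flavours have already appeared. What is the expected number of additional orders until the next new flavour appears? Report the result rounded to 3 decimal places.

1.581

The number of orders until the next new flavour is geometric with success probability 31/49, so its mean is 49/31.
E = 49/31 = 1.5806.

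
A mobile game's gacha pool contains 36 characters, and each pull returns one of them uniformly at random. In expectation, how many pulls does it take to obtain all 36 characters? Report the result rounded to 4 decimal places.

After k distinct characters have appeared, the next pull gives a new one with probability (36-k)/36, so the expected wait for the (k+1)-th is 36/(36-k).
E[T] = 36/36 + 36/35 + 36/34 + ... + 36/2 + 36/1 = 36·H_{36}.
H_{36} = 4.17456, so E[T] = 150.28413.

150.2841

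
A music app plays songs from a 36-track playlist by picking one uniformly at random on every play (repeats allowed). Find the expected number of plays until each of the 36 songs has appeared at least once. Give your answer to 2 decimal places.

150.28

Split into phases: going from k distinct to k+1 distinct takes on average 36/(36-k) plays.
E[T] = 36/36 + 36/35 + 36/34 + ... + 36/2 + 36/1 = 36·H_{36}.
H_{36} = 4.175, so E[T] = 150.284.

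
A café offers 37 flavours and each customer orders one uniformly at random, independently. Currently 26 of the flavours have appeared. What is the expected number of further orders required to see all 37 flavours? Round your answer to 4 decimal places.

With k distinct flavours already seen, the next new one takes an expected 37/(37-k) orders.
Sum over k = 26,...,36: E = 37/11 + 37/10 + 37/9 + ... + 37/2 + 37/1 = 111.73546.

111.7355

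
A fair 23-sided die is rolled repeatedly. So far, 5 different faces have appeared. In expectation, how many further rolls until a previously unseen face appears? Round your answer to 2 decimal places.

Each roll yields a new face with probability (23-5)/23 = 18/23, so the wait is geometric with mean 23/18.
E = 23/18 = 1.278.

1.28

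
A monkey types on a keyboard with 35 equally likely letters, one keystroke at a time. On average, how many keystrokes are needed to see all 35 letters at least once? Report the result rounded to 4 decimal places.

145.1373

Split into phases: going from k distinct to k+1 distinct takes on average 35/(35-k) keystrokes.
E[T] = 35/35 + 35/34 + 35/33 + ... + 35/2 + 35/1 = 35·H_{35}.
H_{35} = 4.14678, so E[T] = 145.13735.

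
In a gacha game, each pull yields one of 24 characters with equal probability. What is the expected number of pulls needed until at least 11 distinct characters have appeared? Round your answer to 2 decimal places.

14.30

With k distinct characters already seen, the next new one arrives after an expected 24/(24-k) pulls.
Sum over k = 0,...,10: E = 24/24 + 24/23 + 24/22 + ... + 24/15 + 24/14 = 14.300.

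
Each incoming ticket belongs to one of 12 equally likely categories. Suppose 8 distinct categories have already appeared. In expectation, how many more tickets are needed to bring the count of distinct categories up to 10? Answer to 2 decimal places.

7.00

From k distinct to k+1 distinct takes on average 12/(12-k) tickets.
Sum over k = 8,...,9: E = 12/4 + 12/3 = 7.000.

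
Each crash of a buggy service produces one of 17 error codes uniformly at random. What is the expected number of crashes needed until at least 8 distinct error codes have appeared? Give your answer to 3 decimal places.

Going from k to k+1 distinct takes a geometric number of crashes with mean 17/(17-k).
Sum over k = 0,...,7: E = 17/17 + 17/16 + 17/15 + ... + 17/11 + 17/10 = 10.3799.

10.380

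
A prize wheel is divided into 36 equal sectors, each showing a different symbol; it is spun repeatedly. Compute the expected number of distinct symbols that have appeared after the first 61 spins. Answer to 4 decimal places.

For each symbol, P(seen in 61 spins) = 1 - (35/36)^61 = 0.82065.
By linearity of expectation, E[distinct seen] = 36·(1 - (35/36)^61) = 29.54345.

29.5434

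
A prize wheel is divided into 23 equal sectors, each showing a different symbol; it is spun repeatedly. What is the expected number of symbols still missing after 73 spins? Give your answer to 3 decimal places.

0.896

For each symbol, P(unseen after 73) = (22/23)^73 = 0.0390.
By linearity of expectation, E[unseen] = 23·(22/23)^73 = 0.8963.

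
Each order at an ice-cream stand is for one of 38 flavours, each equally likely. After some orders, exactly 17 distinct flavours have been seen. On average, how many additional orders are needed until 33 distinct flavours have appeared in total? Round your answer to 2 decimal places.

51.76

The wait to go from k to k+1 distinct flavours is geometric with mean 38/(38-k).
Sum over k = 17,...,32: E = 38/21 + 38/20 + 38/19 + ... + 38/7 + 38/6 = 51.757.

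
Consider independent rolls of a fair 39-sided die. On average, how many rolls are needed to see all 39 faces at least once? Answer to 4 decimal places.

After k distinct faces have appeared, the next roll gives a new one with probability (39-k)/39, so the expected wait for the (k+1)-th is 39/(39-k).
E[T] = 39/39 + 39/38 + 39/37 + ... + 39/2 + 39/1 = 39·H_{39}.
H_{39} = 4.25354, so E[T] = 165.88818.

165.8882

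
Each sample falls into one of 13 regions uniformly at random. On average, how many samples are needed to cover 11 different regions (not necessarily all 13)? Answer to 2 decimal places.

21.84

Going from k to k+1 distinct takes a geometric number of samples with mean 13/(13-k).
Sum over k = 0,...,10: E = 13/13 + 13/12 + 13/11 + ... + 13/4 + 13/3 = 21.842.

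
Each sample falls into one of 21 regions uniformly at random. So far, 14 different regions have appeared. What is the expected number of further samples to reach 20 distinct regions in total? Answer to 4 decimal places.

From k distinct to k+1 distinct takes on average 21/(21-k) samples.
Sum over k = 14,...,19: E = 21/7 + 21/6 + 21/5 + 21/4 + 21/3 + 21/2 = 33.45000.

33.4500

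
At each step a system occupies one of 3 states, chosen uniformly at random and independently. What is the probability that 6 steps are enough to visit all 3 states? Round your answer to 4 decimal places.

0.7407

Let A_i be the event that state i is missing after 6 steps. By inclusion–exclusion on the A_i,
P(all seen) = Σ_{j=0}^{3} (-1)^j C(3,j)((3-j)/3)^6
= 1.00000 - 0.26337 + 0.00412 - 0.00000
= 0.74074.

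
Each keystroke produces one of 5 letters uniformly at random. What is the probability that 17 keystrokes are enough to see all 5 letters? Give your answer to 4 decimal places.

0.8891

By inclusion–exclusion over which letters are missing,
P(all seen) = Σ_{j=0}^{5} (-1)^j C(5,j)((5-j)/5)^17
= 1.00000 - 0.11259 + 0.00169 - 0.00000 + 0.00000 - 0.00000
= 0.88910.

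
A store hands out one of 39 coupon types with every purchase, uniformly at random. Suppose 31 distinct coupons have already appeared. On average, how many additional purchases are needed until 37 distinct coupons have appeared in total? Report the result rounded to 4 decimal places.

With k distinct coupons already seen, the next new one takes an expected 39/(39-k) purchases.
Sum over k = 31,...,36: E = 39/8 + 39/7 + 39/6 + 39/5 + 39/4 + 39/3 = 47.49643.

47.4964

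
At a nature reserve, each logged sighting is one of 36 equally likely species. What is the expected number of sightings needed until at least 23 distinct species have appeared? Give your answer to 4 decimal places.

35.7993

With k distinct species already seen, the next new one arrives after an expected 36/(36-k) sightings.
Sum over k = 0,...,22: E = 36/36 + 36/35 + 36/34 + ... + 36/15 + 36/14 = 35.79932.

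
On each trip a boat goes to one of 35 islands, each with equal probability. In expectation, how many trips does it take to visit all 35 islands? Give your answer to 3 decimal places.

After k distinct islands have appeared, the next trip gives a new one with probability (35-k)/35, so the expected wait for the (k+1)-th is 35/(35-k).
E[T] = 35/35 + 35/34 + 35/33 + ... + 35/2 + 35/1 = 35·H_{35}.
H_{35} = 4.1468, so E[T] = 145.1373.

145.137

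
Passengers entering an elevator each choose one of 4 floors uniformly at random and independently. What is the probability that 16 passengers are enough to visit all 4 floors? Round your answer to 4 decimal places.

0.9600

By inclusion–exclusion over which floors are missing,
P(all seen) = Σ_{j=0}^{4} (-1)^j C(4,j)((4-j)/4)^16
= 1.00000 - 0.04009 + 0.00009 - 0.00000 + 0.00000
= 0.96000.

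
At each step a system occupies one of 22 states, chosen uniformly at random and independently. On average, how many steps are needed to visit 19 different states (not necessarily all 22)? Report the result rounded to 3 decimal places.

With k distinct states already seen, the next new one arrives after an expected 22/(22-k) steps.
Sum over k = 0,...,18: E = 22/22 + 22/21 + 22/20 + ... + 22/5 + 22/4 = 40.8646.

40.865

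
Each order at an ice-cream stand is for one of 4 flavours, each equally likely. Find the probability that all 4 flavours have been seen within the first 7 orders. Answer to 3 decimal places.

0.513

By inclusion–exclusion over which flavours are missing,
P(all seen) = Σ_{j=0}^{4} (-1)^j C(4,j)((4-j)/4)^7
= 1.0000 - 0.5339 + 0.0469 - 0.0002 + 0.0000
= 0.5127.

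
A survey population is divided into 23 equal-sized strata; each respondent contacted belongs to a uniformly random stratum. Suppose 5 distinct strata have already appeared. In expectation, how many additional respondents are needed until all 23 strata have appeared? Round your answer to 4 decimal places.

80.3875

The wait to go from k to k+1 distinct strata is geometric with mean 23/(23-k).
Sum over k = 5,...,22: E = 23/18 + 23/17 + 23/16 + ... + 23/2 + 23/1 = 80.38749.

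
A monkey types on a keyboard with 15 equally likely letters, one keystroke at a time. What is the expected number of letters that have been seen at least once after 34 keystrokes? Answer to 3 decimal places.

13.563

For each letter, P(seen in 34 keystrokes) = 1 - (14/15)^34 = 0.9042.
By linearity of expectation, E[distinct seen] = 15·(1 - (14/15)^34) = 13.5634.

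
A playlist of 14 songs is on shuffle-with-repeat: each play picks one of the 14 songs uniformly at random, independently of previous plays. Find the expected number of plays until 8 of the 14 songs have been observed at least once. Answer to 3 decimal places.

Going from k to k+1 distinct takes a geometric number of plays with mean 14/(14-k).
Sum over k = 0,...,7: E = 14/14 + 14/13 + 14/12 + ... + 14/8 + 14/7 = 11.2219.

11.222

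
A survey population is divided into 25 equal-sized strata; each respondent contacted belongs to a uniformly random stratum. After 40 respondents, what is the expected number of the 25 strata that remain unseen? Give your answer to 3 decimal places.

4.884

For each stratum, P(unseen after 40) = (24/25)^40 = 0.1954.
By linearity of expectation, E[unseen] = 25·(24/25)^40 = 4.8842.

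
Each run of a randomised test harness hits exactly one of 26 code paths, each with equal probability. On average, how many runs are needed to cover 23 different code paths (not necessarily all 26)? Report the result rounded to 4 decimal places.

52.5482

With k distinct code paths already seen, the next new one arrives after an expected 26/(26-k) runs.
Sum over k = 0,...,22: E = 26/26 + 26/25 + 26/24 + ... + 26/5 + 26/4 = 52.54825.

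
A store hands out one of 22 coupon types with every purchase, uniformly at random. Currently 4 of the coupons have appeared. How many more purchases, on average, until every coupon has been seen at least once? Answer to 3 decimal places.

76.892

The wait to go from k to k+1 distinct coupons is geometric with mean 22/(22-k).
Sum over k = 4,...,21: E = 22/18 + 22/17 + 22/16 + ... + 22/2 + 22/1 = 76.8924.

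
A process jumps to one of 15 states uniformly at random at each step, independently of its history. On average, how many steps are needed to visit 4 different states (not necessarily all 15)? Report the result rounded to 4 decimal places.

Going from k to k+1 distinct takes a geometric number of steps with mean 15/(15-k).
Sum over k = 0,...,3: E = 15/15 + 15/14 + 15/13 + 15/12 = 4.47527.

4.4753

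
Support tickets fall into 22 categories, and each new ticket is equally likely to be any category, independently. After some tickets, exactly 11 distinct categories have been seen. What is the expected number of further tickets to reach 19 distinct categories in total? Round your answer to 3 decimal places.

26.104

The wait to go from k to k+1 distinct categories is geometric with mean 22/(22-k).
Sum over k = 11,...,18: E = 22/11 + 22/10 + 22/9 + ... + 22/5 + 22/4 = 26.1040.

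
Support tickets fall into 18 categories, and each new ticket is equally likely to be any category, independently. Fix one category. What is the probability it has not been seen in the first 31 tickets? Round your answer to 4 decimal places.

0.1700

On each ticket the fixed category fails to appear with probability 17/18.
P(still missing after 31) = (17/18)^31 = 0.17001.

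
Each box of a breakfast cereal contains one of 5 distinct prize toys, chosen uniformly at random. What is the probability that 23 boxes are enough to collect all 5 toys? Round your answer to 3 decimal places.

0.971

By inclusion–exclusion over which toys are missing,
P(all seen) = Σ_{j=0}^{5} (-1)^j C(5,j)((5-j)/5)^23
= 1.0000 - 0.0295 + 0.0001 - 0.0000 + 0.0000 - 0.0000
= 0.9706.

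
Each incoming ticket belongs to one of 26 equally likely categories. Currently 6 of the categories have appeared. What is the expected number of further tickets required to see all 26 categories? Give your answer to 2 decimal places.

With k distinct categories already seen, the next new one takes an expected 26/(26-k) tickets.
Sum over k = 6,...,25: E = 26/20 + 26/19 + 26/18 + ... + 26/2 + 26/1 = 93.541.

93.54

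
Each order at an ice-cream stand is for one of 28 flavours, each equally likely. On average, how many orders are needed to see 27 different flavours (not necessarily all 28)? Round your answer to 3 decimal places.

81.961

Going from k to k+1 distinct takes a geometric number of orders with mean 28/(28-k).
Sum over k = 0,...,26: E = 28/28 + 28/27 + 28/26 + ... + 28/3 + 28/2 = 81.9608.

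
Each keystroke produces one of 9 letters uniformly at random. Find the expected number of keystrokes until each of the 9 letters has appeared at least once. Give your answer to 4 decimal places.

25.4607

Split into phases: going from k distinct to k+1 distinct takes on average 9/(9-k) keystrokes.
E[T] = 9/9 + 9/8 + 9/7 + ... + 9/2 + 9/1 = 9·H_{9}.
H_{9} = 2.82897, so E[T] = 25.46071.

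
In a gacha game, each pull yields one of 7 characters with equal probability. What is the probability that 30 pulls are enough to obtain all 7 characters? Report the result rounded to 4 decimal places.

Let A_i be the event that character i is missing after 30 pulls. By inclusion–exclusion on the A_i,
P(all seen) = Σ_{j=0}^{7} (-1)^j C(7,j)((7-j)/7)^30
= 1.00000 - 0.06866 + 0.00087 - 0.00000 + 0.00000 - 0.00000 + 0.00000 - 0.00000
= 0.93221.

0.9322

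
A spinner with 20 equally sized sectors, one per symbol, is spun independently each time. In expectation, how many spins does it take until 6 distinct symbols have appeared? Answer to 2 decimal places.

6.92

Going from k to k+1 distinct takes a geometric number of spins with mean 20/(20-k).
Sum over k = 0,...,5: E = 20/20 + 20/19 + 20/18 + 20/17 + 20/16 + 20/15 = 6.924.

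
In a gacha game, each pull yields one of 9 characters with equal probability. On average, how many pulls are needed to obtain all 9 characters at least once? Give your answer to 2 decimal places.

The wait to go from k to k+1 distinct characters is geometric with mean 9/(9-k).
E[T] = 9/9 + 9/8 + 9/7 + ... + 9/2 + 9/1 = 9·H_{9}.
H_{9} = 2.829, so E[T] = 25.461.

25.46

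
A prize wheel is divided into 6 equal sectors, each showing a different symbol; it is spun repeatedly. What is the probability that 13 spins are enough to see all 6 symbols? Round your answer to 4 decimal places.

0.5139

By inclusion–exclusion over which symbols are missing,
P(all seen) = Σ_{j=0}^{6} (-1)^j C(6,j)((6-j)/6)^13
= 1.00000 - 0.56078 + 0.07707 - 0.00244 + 0.00001 - 0.00000 + 0.00000
= 0.51386.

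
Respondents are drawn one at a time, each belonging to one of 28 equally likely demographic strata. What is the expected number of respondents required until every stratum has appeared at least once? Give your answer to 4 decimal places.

After k distinct strata have appeared, the next respondent gives a new one with probability (28-k)/28, so the expected wait for the (k+1)-th is 28/(28-k).
E[T] = 28/28 + 28/27 + 28/26 + ... + 28/2 + 28/1 = 28·H_{28}.
H_{28} = 3.92717, so E[T] = 109.96079.

109.9608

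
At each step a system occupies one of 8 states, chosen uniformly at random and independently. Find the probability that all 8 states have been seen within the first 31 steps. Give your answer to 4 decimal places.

Let A_i be the event that state i is missing after 31 steps. By inclusion–exclusion on the A_i,
P(all seen) = Σ_{j=0}^{8} (-1)^j C(8,j)((8-j)/8)^31
= 1.00000 - 0.12745 + 0.00375 - 0.00003 + 0.00000 - 0.00000 + 0.00000 - 0.00000 + 0.00000
= 0.87627.

0.8763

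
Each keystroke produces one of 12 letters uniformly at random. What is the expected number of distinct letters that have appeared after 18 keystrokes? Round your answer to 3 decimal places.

9.494

For each letter, P(seen in 18 keystrokes) = 1 - (11/12)^18 = 0.7912.
By linearity of expectation, E[distinct seen] = 12·(1 - (11/12)^18) = 9.4940.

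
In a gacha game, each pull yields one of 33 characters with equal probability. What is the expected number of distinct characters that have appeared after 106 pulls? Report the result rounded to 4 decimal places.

31.7355

For each character, P(seen in 106 pulls) = 1 - (32/33)^106 = 0.96168.
By linearity of expectation, E[distinct seen] = 33·(1 - (32/33)^106) = 31.73546.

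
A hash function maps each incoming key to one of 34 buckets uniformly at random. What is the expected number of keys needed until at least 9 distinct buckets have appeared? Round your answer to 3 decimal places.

With k distinct buckets already seen, the next new one arrives after an expected 34/(34-k) keys.
Sum over k = 0,...,8: E = 34/34 + 34/33 + 34/32 + ... + 34/27 + 34/26 = 10.2766.

10.277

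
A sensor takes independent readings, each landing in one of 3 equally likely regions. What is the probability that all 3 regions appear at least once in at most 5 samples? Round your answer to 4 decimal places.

0.6173

Let A_i be the event that region i is missing after 5 samples. By inclusion–exclusion on the A_i,
P(all seen) = Σ_{j=0}^{3} (-1)^j C(3,j)((3-j)/3)^5
= 1.00000 - 0.39506 + 0.01235 - 0.00000
= 0.61728.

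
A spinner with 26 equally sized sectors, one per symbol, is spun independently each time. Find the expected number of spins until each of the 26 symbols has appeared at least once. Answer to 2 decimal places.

The wait to go from k to k+1 distinct symbols is geometric with mean 26/(26-k).
E[T] = 26/26 + 26/25 + 26/24 + ... + 26/2 + 26/1 = 26·H_{26}.
H_{26} = 3.854, so E[T] = 100.215.

100.21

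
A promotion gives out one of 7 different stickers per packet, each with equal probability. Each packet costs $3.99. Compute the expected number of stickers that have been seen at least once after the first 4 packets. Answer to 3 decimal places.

For each sticker, P(seen in 4 packets) = 1 - (6/7)^4 = 0.4602.
By linearity of expectation, E[distinct seen] = 7·(1 - (6/7)^4) = 3.2216.

3.222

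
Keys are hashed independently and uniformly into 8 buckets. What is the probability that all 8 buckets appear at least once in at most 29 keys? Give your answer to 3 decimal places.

0.840

By inclusion–exclusion over which buckets are missing,
P(all seen) = Σ_{j=0}^{8} (-1)^j C(8,j)((8-j)/8)^29
= 1.0000 - 0.1665 + 0.0067 - 0.0001 + 0.0000 - 0.0000 + 0.0000 - 0.0000 + 0.0000
= 0.8401.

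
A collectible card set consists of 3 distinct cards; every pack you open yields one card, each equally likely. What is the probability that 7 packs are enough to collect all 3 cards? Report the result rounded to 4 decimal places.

By inclusion–exclusion over which cards are missing,
P(all seen) = Σ_{j=0}^{3} (-1)^j C(3,j)((3-j)/3)^7
= 1.00000 - 0.17558 + 0.00137 - 0.00000
= 0.82579.

0.8258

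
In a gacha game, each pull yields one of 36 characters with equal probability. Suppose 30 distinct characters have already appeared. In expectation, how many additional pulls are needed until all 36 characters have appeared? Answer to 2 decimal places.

With k distinct characters already seen, the next new one takes an expected 36/(36-k) pulls.
Sum over k = 30,...,35: E = 36/6 + 36/5 + 36/4 + 36/3 + 36/2 + 36/1 = 88.200.

88.20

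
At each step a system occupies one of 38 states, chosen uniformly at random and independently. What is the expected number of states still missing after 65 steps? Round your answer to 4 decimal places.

For each state, P(unseen after 65) = (37/38)^65 = 0.17668.
By linearity of expectation, E[unseen] = 38·(37/38)^65 = 6.71370.

6.7137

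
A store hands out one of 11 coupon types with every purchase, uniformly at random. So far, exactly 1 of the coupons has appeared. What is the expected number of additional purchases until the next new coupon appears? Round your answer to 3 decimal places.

The number of purchases until the next new coupon is geometric with success probability 10/11, so its mean is 11/10.
E = 11/10 = 1.1000.

1.100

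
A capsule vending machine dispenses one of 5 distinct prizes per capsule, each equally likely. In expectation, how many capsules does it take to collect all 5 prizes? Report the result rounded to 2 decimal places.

Split into phases: going from k distinct to k+1 distinct takes on average 5/(5-k) capsules.
E[T] = 5/5 + 5/4 + 5/3 + 5/2 + 5/1 = 5·H_{5}.
H_{5} = 2.283, so E[T] = 11.417.

11.42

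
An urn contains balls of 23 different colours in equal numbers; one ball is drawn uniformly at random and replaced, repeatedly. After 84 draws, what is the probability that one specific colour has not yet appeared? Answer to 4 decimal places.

Each draw misses the fixed colour with probability (23-1)/23 = 22/23, independently.
P(still missing after 84) = (22/23)^84 = 0.02390.

0.0239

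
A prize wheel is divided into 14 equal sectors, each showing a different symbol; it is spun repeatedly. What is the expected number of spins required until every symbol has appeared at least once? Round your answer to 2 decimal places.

The wait to go from k to k+1 distinct symbols is geometric with mean 14/(14-k).
E[T] = 14/14 + 14/13 + 14/12 + ... + 14/2 + 14/1 = 14·H_{14}.
H_{14} = 3.252, so E[T] = 45.522.

45.52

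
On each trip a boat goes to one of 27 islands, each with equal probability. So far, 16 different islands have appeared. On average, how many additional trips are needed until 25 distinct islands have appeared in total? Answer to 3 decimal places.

The wait to go from k to k+1 distinct islands is geometric with mean 27/(27-k).
Sum over k = 16,...,24: E = 27/11 + 27/10 + 27/9 + ... + 27/4 + 27/3 = 41.0367.

41.037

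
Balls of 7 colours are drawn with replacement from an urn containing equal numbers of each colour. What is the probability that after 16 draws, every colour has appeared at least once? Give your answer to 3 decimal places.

By inclusion–exclusion over which colours are missing,
P(all seen) = Σ_{j=0}^{7} (-1)^j C(7,j)((7-j)/7)^16
= 1.0000 - 0.5942 + 0.0964 - 0.0045 + 0.0000 - 0.0000 + 0.0000 - 0.0000
= 0.4977.

0.498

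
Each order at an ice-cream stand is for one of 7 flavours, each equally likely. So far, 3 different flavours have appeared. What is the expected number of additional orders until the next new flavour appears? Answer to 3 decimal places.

1.750

The number of orders until the next new flavour is geometric with success probability 4/7, so its mean is 7/4.
E = 7/4 = 1.7500.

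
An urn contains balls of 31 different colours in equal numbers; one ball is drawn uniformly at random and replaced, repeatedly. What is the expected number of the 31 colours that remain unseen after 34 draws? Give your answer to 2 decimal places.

10.17

For each colour, P(unseen after 34) = (30/31)^34 = 0.328.
By linearity of expectation, E[unseen] = 31·(30/31)^34 = 10.167.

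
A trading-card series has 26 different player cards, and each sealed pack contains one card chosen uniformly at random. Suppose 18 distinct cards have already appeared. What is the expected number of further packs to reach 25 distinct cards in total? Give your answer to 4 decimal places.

44.6643

From k distinct to k+1 distinct takes on average 26/(26-k) packs.
Sum over k = 18,...,24: E = 26/8 + 26/7 + 26/6 + ... + 26/3 + 26/2 = 44.66429.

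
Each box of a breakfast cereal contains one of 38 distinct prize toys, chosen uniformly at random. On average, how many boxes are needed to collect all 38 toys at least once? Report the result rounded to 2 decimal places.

160.66

Split into phases: going from k distinct to k+1 distinct takes on average 38/(38-k) boxes.
E[T] = 38/38 + 38/37 + 38/36 + ... + 38/2 + 38/1 = 38·H_{38}.
H_{38} = 4.228, so E[T] = 160.660.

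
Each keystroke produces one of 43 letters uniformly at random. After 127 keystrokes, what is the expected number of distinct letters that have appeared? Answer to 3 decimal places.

40.834

For each letter, P(seen in 127 keystrokes) = 1 - (42/43)^127 = 0.9496.
By linearity of expectation, E[distinct seen] = 43·(1 - (42/43)^127) = 40.8341.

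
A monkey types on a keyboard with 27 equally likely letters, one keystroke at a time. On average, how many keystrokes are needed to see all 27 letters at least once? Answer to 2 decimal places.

105.07

Split into phases: going from k distinct to k+1 distinct takes on average 27/(27-k) keystrokes.
E[T] = 27/27 + 27/26 + 27/25 + ... + 27/2 + 27/1 = 27·H_{27}.
H_{27} = 3.891, so E[T] = 105.069.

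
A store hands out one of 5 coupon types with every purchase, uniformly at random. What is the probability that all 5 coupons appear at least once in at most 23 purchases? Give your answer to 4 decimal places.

0.9706

Let A_i be the event that coupon i is missing after 23 purchases. By inclusion–exclusion on the A_i,
P(all seen) = Σ_{j=0}^{5} (-1)^j C(5,j)((5-j)/5)^23
= 1.00000 - 0.02951 + 0.00008 - 0.00000 + 0.00000 - 0.00000
= 0.97056.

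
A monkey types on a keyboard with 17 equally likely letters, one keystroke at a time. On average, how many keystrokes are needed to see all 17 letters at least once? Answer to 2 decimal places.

58.47

Split into phases: going from k distinct to k+1 distinct takes on average 17/(17-k) keystrokes.
E[T] = 17/17 + 17/16 + 17/15 + ... + 17/2 + 17/1 = 17·H_{17}.
H_{17} = 3.440, so E[T] = 58.472.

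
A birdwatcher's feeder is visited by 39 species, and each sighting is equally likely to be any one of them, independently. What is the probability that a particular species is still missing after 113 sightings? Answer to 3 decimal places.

On each sighting the fixed species fails to appear with probability 38/39.
P(still missing after 113) = (38/39)^113 = 0.0531.

0.053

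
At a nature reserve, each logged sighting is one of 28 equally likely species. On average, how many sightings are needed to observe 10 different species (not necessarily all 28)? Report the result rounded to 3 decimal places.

12.098

Going from k to k+1 distinct takes a geometric number of sightings with mean 28/(28-k).
Sum over k = 0,...,9: E = 28/28 + 28/27 + 28/26 + ... + 28/20 + 28/19 = 12.0978.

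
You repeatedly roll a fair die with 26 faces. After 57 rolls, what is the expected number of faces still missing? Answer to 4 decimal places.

For each face, P(unseen after 57) = (25/26)^57 = 0.10693.
By linearity of expectation, E[unseen] = 26·(25/26)^57 = 2.78018.

2.7802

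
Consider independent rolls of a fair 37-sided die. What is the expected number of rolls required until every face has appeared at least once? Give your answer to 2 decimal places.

155.46

Split into phases: going from k distinct to k+1 distinct takes on average 37/(37-k) rolls.
E[T] = 37/37 + 37/36 + 37/35 + ... + 37/2 + 37/1 = 37·H_{37}.
H_{37} = 4.202, so E[T] = 155.459.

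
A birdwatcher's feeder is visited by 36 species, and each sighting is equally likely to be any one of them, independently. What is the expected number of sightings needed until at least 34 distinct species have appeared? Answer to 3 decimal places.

With k distinct species already seen, the next new one arrives after an expected 36/(36-k) sightings.
Sum over k = 0,...,33: E = 36/36 + 36/35 + 36/34 + ... + 36/4 + 36/3 = 96.2841.

96.284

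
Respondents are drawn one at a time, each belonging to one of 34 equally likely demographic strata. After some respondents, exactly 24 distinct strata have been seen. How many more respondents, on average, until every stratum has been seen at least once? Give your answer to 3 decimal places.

99.585

With k distinct strata already seen, the next new one takes an expected 34/(34-k) respondents.
Sum over k = 24,...,33: E = 34/10 + 34/9 + 34/8 + ... + 34/2 + 34/1 = 99.5849.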